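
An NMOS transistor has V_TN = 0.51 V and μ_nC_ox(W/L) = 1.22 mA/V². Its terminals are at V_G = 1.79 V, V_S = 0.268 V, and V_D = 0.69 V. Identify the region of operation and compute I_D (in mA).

Triode; I_D = 0.412 mA

V_GS = V_G − V_S = 1.79 − 0.268 = 1.52 V; V_DS = V_D − V_S = 0.69 − 0.268 = 0.422 V.
V_ov = V_GS − V_TN = 1.52 − 0.51 = 1.01 V.
Since V_DS = 0.422 V < V_ov = 1.01 V, the device is in the triode region.
I_D = k_n [V_ov · V_DS − ½ V_DS²] = 1.22 × [1.01 × 0.422 − 0.5 × 0.422²] = 0.412 mA.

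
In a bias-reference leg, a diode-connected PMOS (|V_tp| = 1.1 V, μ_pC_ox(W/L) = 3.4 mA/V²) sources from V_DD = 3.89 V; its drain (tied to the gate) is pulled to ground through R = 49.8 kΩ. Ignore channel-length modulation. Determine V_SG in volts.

V_SG = 1.28 V

With gate tied to drain, V_SG = V_SD ≥ V_SG − |V_tp|, so the device is in saturation.
KCL at the drain: ½ k_p (V_SG − |V_tp|)² = (V_DD − V_SG)/R.
Let x = V_SG − 1.1. Then 84.7 x² + x − 2.79 = 0, giving x = 0.176 V (positive root), so V_SG = 1.28 V.
I_D = (V_DD − V_SG)/R = (3.89 − 1.28) / 49.8 = 0.0525 mA.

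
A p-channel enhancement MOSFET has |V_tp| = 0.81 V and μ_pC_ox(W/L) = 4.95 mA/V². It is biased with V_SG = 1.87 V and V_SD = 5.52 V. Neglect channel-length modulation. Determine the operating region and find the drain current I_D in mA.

V_ov = V_SG − |V_tp| = 1.87 − 0.81 = 1.06 V.
Since V_SD = 5.52 V ≥ V_ov = 1.06 V, the device is in saturation.
I_D = ½ k_p V_ov² = 0.5 × 4.95 × 1.06² = 2.78 mA.

Saturation; I_D = 2.78 mA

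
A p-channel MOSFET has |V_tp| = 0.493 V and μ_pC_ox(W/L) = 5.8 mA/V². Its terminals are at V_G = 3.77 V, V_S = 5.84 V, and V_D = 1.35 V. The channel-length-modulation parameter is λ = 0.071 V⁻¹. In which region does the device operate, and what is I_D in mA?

Saturation; I_D = 9.51 mA

V_SG = V_S − V_G = 5.84 − 3.77 = 2.07 V; V_SD = V_S − V_D = 5.84 − 1.35 = 4.49 V.
V_ov = V_SG − |V_tp| = 2.07 − 0.493 = 1.58 V.
Since V_SD = 4.49 V ≥ V_ov = 1.58 V, the device is in saturation.
I_D = ½ k_p V_ov² (1 + λ V_SD) = 0.5 × 5.8 × 1.58² × (1 + 0.071 × 4.49) = 9.51 mA.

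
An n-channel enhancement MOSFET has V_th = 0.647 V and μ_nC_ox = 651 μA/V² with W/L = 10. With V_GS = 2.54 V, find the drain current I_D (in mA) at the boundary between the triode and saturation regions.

I_D = 11.7 mA

At the boundary V_DS = V_ov = V_GS − V_th = 2.54 − 0.647 = 1.89 V.
k_n = μ_nC_ox · (W/L) = 6.51 mA/V².
I_D = ½ k_n V_ov² = 0.5 × 6.51 × 1.89² = 11.7 mA.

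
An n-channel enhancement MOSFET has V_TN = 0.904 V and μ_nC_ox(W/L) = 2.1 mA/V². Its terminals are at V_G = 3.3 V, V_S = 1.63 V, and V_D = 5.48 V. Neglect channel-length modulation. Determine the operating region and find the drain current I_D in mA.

V_GS = V_G − V_S = 3.3 − 1.63 = 1.67 V; V_DS = V_D − V_S = 5.48 − 1.63 = 3.85 V.
V_ov = V_GS − V_TN = 1.67 − 0.904 = 0.766 V.
Since V_DS = 3.85 V ≥ V_ov = 0.766 V, the device is in saturation.
I_D = ½ k_n V_ov² = 0.5 × 2.1 × 0.766² = 0.616 mA.

Saturation; I_D = 0.616 mA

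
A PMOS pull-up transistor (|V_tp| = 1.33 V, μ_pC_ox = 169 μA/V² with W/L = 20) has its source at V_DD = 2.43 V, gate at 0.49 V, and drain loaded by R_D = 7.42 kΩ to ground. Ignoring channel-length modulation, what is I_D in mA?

V_SG = V_DD − V_G = 2.43 − 0.49 = 1.94 V, so V_ov = 1.94 − 1.33 = 0.61 V.
k_p = μ_pC_ox · (W/L) = 3.38 mA/V².
Assume saturation: I_D = ½ k_p V_ov² = 0.5 × 3.38 × 0.61² = 0.629 mA, giving V_SD = V_DD − I_D R_D = 2.43 − 0.629 × 7.42 = -2.24 V.
But -2.24 V < V_ov = 0.61 V, so the device is actually in triode.
In triode I_D = k_p[V_ov V_SD − ½ V_SD²] and I_D = (V_DD − V_SD)/R_D. Equating: 12.5 V_SD² − 16.3 V_SD + 2.43 = 0, giving V_SD = 0.172 V (the root below V_ov).
I_D = (2.43 − 0.172) / 7.42 = 0.304 mA.

I_D = 0.304 mA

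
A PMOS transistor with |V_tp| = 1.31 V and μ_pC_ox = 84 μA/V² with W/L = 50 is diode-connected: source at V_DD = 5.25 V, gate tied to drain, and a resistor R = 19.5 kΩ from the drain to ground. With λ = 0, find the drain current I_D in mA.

I_D = 0.187 mA

With gate tied to drain, V_SG = V_SD ≥ V_SG − |V_tp|, so the device is in saturation.
k_p = μ_pC_ox · (W/L) = 4.2 mA/V².
KCL at the drain: ½ k_p (V_SG − |V_tp|)² = (V_DD − V_SG)/R.
Let x = V_SG − 1.31. Then 41 x² + x − 3.94 = 0, giving x = 0.298 V (positive root), so V_SG = 1.61 V.
I_D = (V_DD − V_SG)/R = (5.25 − 1.61) / 19.5 = 0.187 mA.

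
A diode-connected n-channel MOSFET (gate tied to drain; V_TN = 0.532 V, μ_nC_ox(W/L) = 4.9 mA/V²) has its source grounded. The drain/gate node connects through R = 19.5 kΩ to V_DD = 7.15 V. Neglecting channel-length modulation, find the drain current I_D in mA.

I_D = 0.321 mA

With gate tied to drain, V_GS = V_DS ≥ V_GS − V_TN, so the device is in saturation.
KCL at the drain: ½ k_n (V_GS − V_TN)² = (V_DD − V_GS)/R.
Let x = V_GS − 0.532. Then 47.8 x² + x − 6.618 = 0, giving x = 0.362 V (positive root), so V_GS = 0.894 V.
I_D = (V_DD − V_GS)/R = (7.15 − 0.894) / 19.5 = 0.321 mA.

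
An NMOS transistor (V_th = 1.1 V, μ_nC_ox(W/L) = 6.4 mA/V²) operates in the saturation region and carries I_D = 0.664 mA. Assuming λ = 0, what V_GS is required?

In saturation I_D = ½ k_n (V_GS − V_th)², so V_GS − V_th = √(2 I_D / k_n) = √(2 × 0.664 / 6.4) = 0.456 V.
V_GS = 1.1 + 0.456 = 1.56 V.

V_GS = 1.56 V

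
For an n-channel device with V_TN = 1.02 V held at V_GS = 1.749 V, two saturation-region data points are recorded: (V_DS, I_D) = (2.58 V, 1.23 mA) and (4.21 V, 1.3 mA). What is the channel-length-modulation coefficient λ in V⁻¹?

λ = 0.0384 V⁻¹

With V_GS fixed, I_D ∝ (1 + λ V_DS) in saturation, so I_D2/I_D1 = (1 + λ V_DS2)/(1 + λ V_DS1).
1.3/1.23 = 1.057 = (1 + 4.21 λ)/(1 + 2.58 λ).
Solving: λ (I_D1 V_DS2 − I_D2 V_DS1) = I_D2 − I_D1, so λ = (1.3 − 1.23) / (1.23 × 4.21 − 1.3 × 2.58) = 0.07 / 1.82 = 0.0384 V⁻¹.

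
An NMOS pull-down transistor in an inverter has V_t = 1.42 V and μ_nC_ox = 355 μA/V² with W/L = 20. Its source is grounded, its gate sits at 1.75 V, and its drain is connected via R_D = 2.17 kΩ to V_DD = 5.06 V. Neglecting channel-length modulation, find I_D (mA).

V_GS = V_G = 1.75 V, so V_ov = 1.75 − 1.42 = 0.33 V.
k_n = μ_nC_ox · (W/L) = 7.1 mA/V².
Assume saturation: I_D = ½ k_n V_ov² = 0.5 × 7.1 × 0.33² = 0.387 mA, giving V_DS = V_DD − I_D R_D = 5.06 − 0.387 × 2.17 = 4.22 V.
V_DS = 4.22 V ≥ V_ov = 0.33 V, confirming saturation.

I_D = 0.387 mA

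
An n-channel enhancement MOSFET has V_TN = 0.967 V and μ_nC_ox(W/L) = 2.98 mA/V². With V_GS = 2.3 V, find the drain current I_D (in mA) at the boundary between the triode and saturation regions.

At the boundary V_DS = V_ov = V_GS − V_TN = 2.3 − 0.967 = 1.33 V.
I_D = ½ k_n V_ov² = 0.5 × 2.98 × 1.33² = 2.65 mA.

I_D = 2.65 mA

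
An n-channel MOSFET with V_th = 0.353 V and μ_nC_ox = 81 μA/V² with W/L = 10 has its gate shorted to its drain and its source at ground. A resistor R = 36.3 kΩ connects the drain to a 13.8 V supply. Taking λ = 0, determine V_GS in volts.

With gate tied to drain, V_GS = V_DS ≥ V_GS − V_th, so the device is in saturation.
k_n = μ_nC_ox · (W/L) = 0.81 mA/V².
KCL at the drain: ½ k_n (V_GS − V_th)² = (V_DD − V_GS)/R.
Let x = V_GS − 0.353. Then 14.7 x² + x − 13.45 = 0, giving x = 0.923 V (positive root), so V_GS = 1.28 V.
I_D = (V_DD − V_GS)/R = (13.8 − 1.28) / 36.3 = 0.345 mA.

V_GS = 1.28 V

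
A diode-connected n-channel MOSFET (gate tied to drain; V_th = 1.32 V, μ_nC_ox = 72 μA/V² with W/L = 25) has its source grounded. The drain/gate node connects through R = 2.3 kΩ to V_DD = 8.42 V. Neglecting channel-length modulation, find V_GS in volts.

With gate tied to drain, V_GS = V_DS ≥ V_GS − V_th, so the device is in saturation.
k_n = μ_nC_ox · (W/L) = 1.8 mA/V².
KCL at the drain: ½ k_n (V_GS − V_th)² = (V_DD − V_GS)/R.
Let x = V_GS − 1.32. Then 2.07 x² + x − 7.1 = 0, giving x = 1.63 V (positive root), so V_GS = 2.95 V.
I_D = (V_DD − V_GS)/R = (8.42 − 2.95) / 2.3 = 2.38 mA.

V_GS = 2.95 V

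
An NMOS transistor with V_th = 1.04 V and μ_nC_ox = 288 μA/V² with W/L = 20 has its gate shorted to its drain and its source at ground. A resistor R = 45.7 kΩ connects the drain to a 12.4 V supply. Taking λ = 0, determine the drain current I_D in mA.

With gate tied to drain, V_GS = V_DS ≥ V_GS − V_th, so the device is in saturation.
k_n = μ_nC_ox · (W/L) = 5.76 mA/V².
KCL at the drain: ½ k_n (V_GS − V_th)² = (V_DD − V_GS)/R.
Let x = V_GS − 1.04. Then 132 x² + x − 11.36 = 0, giving x = 0.29 V (positive root), so V_GS = 1.33 V.
I_D = (V_DD − V_GS)/R = (12.4 − 1.33) / 45.7 = 0.242 mA.

I_D = 0.242 mA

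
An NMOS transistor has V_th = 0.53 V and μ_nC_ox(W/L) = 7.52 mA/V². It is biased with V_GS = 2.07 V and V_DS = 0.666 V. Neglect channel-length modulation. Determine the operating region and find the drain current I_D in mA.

V_ov = V_GS − V_th = 2.07 − 0.53 = 1.54 V.
Since V_DS = 0.666 V < V_ov = 1.54 V, the device is in the triode region.
I_D = k_n [V_ov · V_DS − ½ V_DS²] = 7.52 × [1.54 × 0.666 − 0.5 × 0.666²] = 6.05 mA.

Triode; I_D = 6.05 mA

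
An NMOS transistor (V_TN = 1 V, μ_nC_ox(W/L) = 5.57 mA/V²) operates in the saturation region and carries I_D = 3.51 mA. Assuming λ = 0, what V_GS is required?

V_GS = 2.12 V

In saturation I_D = ½ k_n (V_GS − V_TN)², so V_GS − V_TN = √(2 I_D / k_n) = √(2 × 3.51 / 5.57) = 1.12 V.
V_GS = 1 + 1.12 = 2.12 V.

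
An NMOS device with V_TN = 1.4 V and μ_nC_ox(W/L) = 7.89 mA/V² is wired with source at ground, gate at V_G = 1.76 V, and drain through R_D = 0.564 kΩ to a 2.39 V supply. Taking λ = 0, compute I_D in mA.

I_D = 0.511 mA

V_GS = V_G = 1.76 V, so V_ov = 1.76 − 1.4 = 0.36 V.
Assume saturation: I_D = ½ k_n V_ov² = 0.5 × 7.89 × 0.36² = 0.511 mA, giving V_DS = V_DD − I_D R_D = 2.39 − 0.511 × 0.564 = 2.1 V.
V_DS = 2.1 V ≥ V_ov = 0.36 V, confirming saturation.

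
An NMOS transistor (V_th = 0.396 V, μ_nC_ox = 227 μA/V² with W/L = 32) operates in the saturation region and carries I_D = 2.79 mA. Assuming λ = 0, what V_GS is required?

k_n = μ_nC_ox · (W/L) = 7.264 mA/V².
In saturation I_D = ½ k_n (V_GS − V_th)², so V_GS − V_th = √(2 I_D / k_n) = √(2 × 2.79 / 7.264) = 0.876 V.
V_GS = 0.396 + 0.876 = 1.27 V.

V_GS = 1.27 V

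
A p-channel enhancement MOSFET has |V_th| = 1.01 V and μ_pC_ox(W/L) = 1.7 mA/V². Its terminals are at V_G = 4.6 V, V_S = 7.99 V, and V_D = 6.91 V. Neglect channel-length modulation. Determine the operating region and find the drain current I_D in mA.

V_SG = V_S − V_G = 7.99 − 4.6 = 3.39 V; V_SD = V_S − V_D = 7.99 − 6.91 = 1.08 V.
V_ov = V_SG − |V_th| = 3.39 − 1.01 = 2.38 V.
Since V_SD = 1.08 V < V_ov = 2.38 V, the device is in the triode region.
I_D = k_p [V_ov · V_SD − ½ V_SD²] = 1.7 × [2.38 × 1.08 − 0.5 × 1.08²] = 3.38 mA.

Triode; I_D = 3.38 mA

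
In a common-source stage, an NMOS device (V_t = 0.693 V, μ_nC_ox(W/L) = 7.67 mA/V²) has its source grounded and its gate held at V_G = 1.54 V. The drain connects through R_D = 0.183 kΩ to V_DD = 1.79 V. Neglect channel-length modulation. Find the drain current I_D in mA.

V_GS = V_G = 1.54 V, so V_ov = 1.54 − 0.693 = 0.847 V.
Assume saturation: I_D = ½ k_n V_ov² = 0.5 × 7.67 × 0.847² = 2.75 mA, giving V_DS = V_DD − I_D R_D = 1.79 − 2.75 × 0.183 = 1.29 V.
V_DS = 1.29 V ≥ V_ov = 0.847 V, confirming saturation.

I_D = 2.75 mA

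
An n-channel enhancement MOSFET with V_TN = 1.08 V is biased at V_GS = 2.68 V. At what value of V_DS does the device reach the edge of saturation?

The boundary between triode and saturation is V_DS = V_GS − V_TN = V_ov.
V_ov = 2.68 − 1.08 = 1.6 V.

V_DS,sat = 1.60 V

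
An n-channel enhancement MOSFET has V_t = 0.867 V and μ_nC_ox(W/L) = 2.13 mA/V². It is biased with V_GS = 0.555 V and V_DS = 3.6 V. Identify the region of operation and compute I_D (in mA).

V_GS = 0.555 V < V_t = 0.867 V, so the transistor is in cutoff.

Cutoff; I_D = 0 mA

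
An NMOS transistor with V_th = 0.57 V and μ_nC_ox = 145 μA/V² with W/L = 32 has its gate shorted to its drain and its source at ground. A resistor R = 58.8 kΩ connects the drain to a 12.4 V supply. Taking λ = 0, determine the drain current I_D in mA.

With gate tied to drain, V_GS = V_DS ≥ V_GS − V_th, so the device is in saturation.
k_n = μ_nC_ox · (W/L) = 4.64 mA/V².
KCL at the drain: ½ k_n (V_GS − V_th)² = (V_DD − V_GS)/R.
Let x = V_GS − 0.57. Then 136 x² + x − 11.83 = 0, giving x = 0.291 V (positive root), so V_GS = 0.861 V.
I_D = (V_DD − V_GS)/R = (12.4 − 0.861) / 58.8 = 0.196 mA.

I_D = 0.196 mA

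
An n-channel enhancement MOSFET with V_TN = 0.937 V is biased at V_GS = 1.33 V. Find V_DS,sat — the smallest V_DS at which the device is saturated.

V_DS,sat = 0.393 V

The boundary between triode and saturation is V_DS = V_GS − V_TN = V_ov.
V_ov = 1.33 − 0.937 = 0.393 V.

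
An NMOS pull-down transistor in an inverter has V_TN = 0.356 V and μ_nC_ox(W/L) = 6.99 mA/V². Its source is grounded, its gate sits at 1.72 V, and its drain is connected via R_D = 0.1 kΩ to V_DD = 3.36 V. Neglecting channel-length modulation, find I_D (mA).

V_GS = V_G = 1.72 V, so V_ov = 1.72 − 0.356 = 1.36 V.
Assume saturation: I_D = ½ k_n V_ov² = 0.5 × 6.99 × 1.36² = 6.5 mA, giving V_DS = V_DD − I_D R_D = 3.36 − 6.5 × 0.1 = 2.71 V.
V_DS = 2.71 V ≥ V_ov = 1.36 V, confirming saturation.

I_D = 6.50 mA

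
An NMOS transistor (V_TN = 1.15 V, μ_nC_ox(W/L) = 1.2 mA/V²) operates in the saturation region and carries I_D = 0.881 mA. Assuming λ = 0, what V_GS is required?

In saturation I_D = ½ k_n (V_GS − V_TN)², so V_GS − V_TN = √(2 I_D / k_n) = √(2 × 0.881 / 1.2) = 1.21 V.
V_GS = 1.15 + 1.21 = 2.36 V.

V_GS = 2.36 V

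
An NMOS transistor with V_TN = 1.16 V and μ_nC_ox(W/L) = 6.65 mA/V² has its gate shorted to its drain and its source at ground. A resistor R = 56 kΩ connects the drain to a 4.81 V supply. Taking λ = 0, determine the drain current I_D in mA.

I_D = 0.0627 mA

With gate tied to drain, V_GS = V_DS ≥ V_GS − V_TN, so the device is in saturation.
KCL at the drain: ½ k_n (V_GS − V_TN)² = (V_DD − V_GS)/R.
Let x = V_GS − 1.16. Then 186 x² + x − 3.65 = 0, giving x = 0.137 V (positive root), so V_GS = 1.3 V.
I_D = (V_DD − V_GS)/R = (4.81 − 1.3) / 56 = 0.0627 mA.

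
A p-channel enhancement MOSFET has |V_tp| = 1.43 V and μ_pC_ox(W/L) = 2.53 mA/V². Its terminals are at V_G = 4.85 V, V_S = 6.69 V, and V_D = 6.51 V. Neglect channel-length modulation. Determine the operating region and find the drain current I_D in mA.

Triode; I_D = 0.146 mA

V_SG = V_S − V_G = 6.69 − 4.85 = 1.84 V; V_SD = V_S − V_D = 6.69 − 6.51 = 0.18 V.
V_ov = V_SG − |V_tp| = 1.84 − 1.43 = 0.41 V.
Since V_SD = 0.18 V < V_ov = 0.41 V, the device is in the triode region.
I_D = k_p [V_ov · V_SD − ½ V_SD²] = 2.53 × [0.41 × 0.18 − 0.5 × 0.18²] = 0.146 mA.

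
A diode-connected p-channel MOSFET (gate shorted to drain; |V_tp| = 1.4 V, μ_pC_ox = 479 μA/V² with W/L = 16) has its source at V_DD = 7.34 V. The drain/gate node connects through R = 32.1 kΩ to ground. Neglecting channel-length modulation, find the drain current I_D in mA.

I_D = 0.178 mA

With gate tied to drain, V_SG = V_SD ≥ V_SG − |V_tp|, so the device is in saturation.
k_p = μ_pC_ox · (W/L) = 7.664 mA/V².
KCL at the drain: ½ k_p (V_SG − |V_tp|)² = (V_DD − V_SG)/R.
Let x = V_SG − 1.4. Then 123 x² + x − 5.94 = 0, giving x = 0.216 V (positive root), so V_SG = 1.62 V.
I_D = (V_DD − V_SG)/R = (7.34 − 1.62) / 32.1 = 0.178 mA.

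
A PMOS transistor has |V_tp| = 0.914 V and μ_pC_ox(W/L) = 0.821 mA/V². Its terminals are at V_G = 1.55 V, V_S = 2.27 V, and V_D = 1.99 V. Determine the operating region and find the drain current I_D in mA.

Cutoff; I_D = 0 mA

V_SG = V_S − V_G = 2.27 − 1.55 = 0.72 V; V_SD = V_S − V_D = 2.27 − 1.99 = 0.28 V.
V_SG = 0.72 V < |V_tp| = 0.914 V, so the transistor is in cutoff.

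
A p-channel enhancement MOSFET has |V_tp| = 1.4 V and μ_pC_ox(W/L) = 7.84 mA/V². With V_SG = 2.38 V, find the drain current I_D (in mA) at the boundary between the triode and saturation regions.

I_D = 3.76 mA

At the boundary V_SD = V_ov = V_SG − |V_tp| = 2.38 − 1.4 = 0.98 V.
I_D = ½ k_p V_ov² = 0.5 × 7.84 × 0.98² = 3.76 mA.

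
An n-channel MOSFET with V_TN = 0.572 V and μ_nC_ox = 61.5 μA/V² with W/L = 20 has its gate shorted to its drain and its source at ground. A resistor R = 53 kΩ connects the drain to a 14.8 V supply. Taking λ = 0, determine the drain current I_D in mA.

I_D = 0.256 mA

With gate tied to drain, V_GS = V_DS ≥ V_GS − V_TN, so the device is in saturation.
k_n = μ_nC_ox · (W/L) = 1.23 mA/V².
KCL at the drain: ½ k_n (V_GS − V_TN)² = (V_DD − V_GS)/R.
Let x = V_GS − 0.572. Then 32.6 x² + x − 14.23 = 0, giving x = 0.646 V (positive root), so V_GS = 1.22 V.
I_D = (V_DD − V_GS)/R = (14.8 − 1.22) / 53 = 0.256 mA.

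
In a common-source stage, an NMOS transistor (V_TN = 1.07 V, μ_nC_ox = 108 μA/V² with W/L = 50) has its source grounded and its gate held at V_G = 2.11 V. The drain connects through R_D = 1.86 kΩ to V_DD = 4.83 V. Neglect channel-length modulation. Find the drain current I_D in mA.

I_D = 2.30 mA

V_GS = V_G = 2.11 V, so V_ov = 2.11 − 1.07 = 1.04 V.
k_n = μ_nC_ox · (W/L) = 5.4 mA/V².
Assume saturation: I_D = ½ k_n V_ov² = 0.5 × 5.4 × 1.04² = 2.92 mA, giving V_DS = V_DD − I_D R_D = 4.83 − 2.92 × 1.86 = -0.602 V.
But -0.602 V < V_ov = 1.04 V, so the device is actually in triode.
In triode I_D = k_n[V_ov V_DS − ½ V_DS²] and I_D = (V_DD − V_DS)/R_D. Equating: 5.02 V_DS² − 11.45 V_DS + 4.83 = 0, giving V_DS = 0.559 V (the root below V_ov).
I_D = (4.83 − 0.559) / 1.86 = 2.3 mA.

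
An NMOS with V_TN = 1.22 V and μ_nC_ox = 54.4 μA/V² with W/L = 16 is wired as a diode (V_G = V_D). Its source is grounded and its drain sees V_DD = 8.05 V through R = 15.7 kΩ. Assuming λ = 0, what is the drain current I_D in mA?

With gate tied to drain, V_GS = V_DS ≥ V_GS − V_TN, so the device is in saturation.
k_n = μ_nC_ox · (W/L) = 0.8704 mA/V².
KCL at the drain: ½ k_n (V_GS − V_TN)² = (V_DD − V_GS)/R.
Let x = V_GS − 1.22. Then 6.83 x² + x − 6.83 = 0, giving x = 0.929 V (positive root), so V_GS = 2.15 V.
I_D = (V_DD − V_GS)/R = (8.05 − 2.15) / 15.7 = 0.376 mA.

I_D = 0.376 mA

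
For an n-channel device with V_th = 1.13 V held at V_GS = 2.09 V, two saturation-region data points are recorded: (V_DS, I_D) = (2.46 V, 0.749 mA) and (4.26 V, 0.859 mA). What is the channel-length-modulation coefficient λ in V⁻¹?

λ = 0.102 V⁻¹

With V_GS fixed, I_D ∝ (1 + λ V_DS) in saturation, so I_D2/I_D1 = (1 + λ V_DS2)/(1 + λ V_DS1).
0.859/0.749 = 1.147 = (1 + 4.26 λ)/(1 + 2.46 λ).
Solving: λ (I_D1 V_DS2 − I_D2 V_DS1) = I_D2 − I_D1, so λ = (0.859 − 0.749) / (0.749 × 4.26 − 0.859 × 2.46) = 0.11 / 1.08 = 0.102 V⁻¹.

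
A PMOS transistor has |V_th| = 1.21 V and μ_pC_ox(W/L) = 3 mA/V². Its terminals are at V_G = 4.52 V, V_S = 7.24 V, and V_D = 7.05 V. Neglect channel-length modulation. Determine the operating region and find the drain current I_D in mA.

V_SG = V_S − V_G = 7.24 − 4.52 = 2.72 V; V_SD = V_S − V_D = 7.24 − 7.05 = 0.19 V.
V_ov = V_SG − |V_th| = 2.72 − 1.21 = 1.51 V.
Since V_SD = 0.19 V < V_ov = 1.51 V, the device is in the triode region.
I_D = k_p [V_ov · V_SD − ½ V_SD²] = 3 × [1.51 × 0.19 − 0.5 × 0.19²] = 0.807 mA.

Triode; I_D = 0.807 mA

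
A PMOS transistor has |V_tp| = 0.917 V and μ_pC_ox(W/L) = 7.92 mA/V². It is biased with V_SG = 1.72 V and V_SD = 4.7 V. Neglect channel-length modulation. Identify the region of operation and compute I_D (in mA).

V_ov = V_SG − |V_tp| = 1.72 − 0.917 = 0.803 V.
Since V_SD = 4.7 V ≥ V_ov = 0.803 V, the device is in saturation.
I_D = ½ k_p V_ov² = 0.5 × 7.92 × 0.803² = 2.55 mA.

Saturation; I_D = 2.55 mA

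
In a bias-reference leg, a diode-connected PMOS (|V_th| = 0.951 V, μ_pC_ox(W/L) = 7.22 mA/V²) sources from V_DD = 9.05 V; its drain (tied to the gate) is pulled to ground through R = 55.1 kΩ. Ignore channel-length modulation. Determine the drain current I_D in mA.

I_D = 0.143 mA

With gate tied to drain, V_SG = V_SD ≥ V_SG − |V_th|, so the device is in saturation.
KCL at the drain: ½ k_p (V_SG − |V_th|)² = (V_DD − V_SG)/R.
Let x = V_SG − 0.951. Then 199 x² + x − 8.099 = 0, giving x = 0.199 V (positive root), so V_SG = 1.15 V.
I_D = (V_DD − V_SG)/R = (9.05 − 1.15) / 55.1 = 0.143 mA.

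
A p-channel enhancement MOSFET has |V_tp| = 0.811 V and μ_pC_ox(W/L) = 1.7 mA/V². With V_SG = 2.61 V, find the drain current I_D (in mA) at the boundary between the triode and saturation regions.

I_D = 2.75 mA

At the boundary V_SD = V_ov = V_SG − |V_tp| = 2.61 − 0.811 = 1.8 V.
I_D = ½ k_p V_ov² = 0.5 × 1.7 × 1.8² = 2.75 mA.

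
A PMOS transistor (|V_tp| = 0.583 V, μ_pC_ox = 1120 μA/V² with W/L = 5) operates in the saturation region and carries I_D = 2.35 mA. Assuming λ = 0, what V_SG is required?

V_SG = 1.50 V

k_p = μ_pC_ox · (W/L) = 5.6 mA/V².
In saturation I_D = ½ k_p (V_SG − |V_tp|)², so V_SG − |V_tp| = √(2 I_D / k_p) = √(2 × 2.35 / 5.6) = 0.916 V.
V_SG = 0.583 + 0.916 = 1.5 V.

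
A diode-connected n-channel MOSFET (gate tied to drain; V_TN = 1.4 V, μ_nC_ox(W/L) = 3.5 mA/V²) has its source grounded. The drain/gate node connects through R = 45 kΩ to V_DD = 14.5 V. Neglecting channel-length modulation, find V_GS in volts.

V_GS = 1.80 V

With gate tied to drain, V_GS = V_DS ≥ V_GS − V_TN, so the device is in saturation.
KCL at the drain: ½ k_n (V_GS − V_TN)² = (V_DD − V_GS)/R.
Let x = V_GS − 1.4. Then 78.8 x² + x − 13.1 = 0, giving x = 0.402 V (positive root), so V_GS = 1.8 V.
I_D = (V_DD − V_GS)/R = (14.5 − 1.8) / 45 = 0.282 mA.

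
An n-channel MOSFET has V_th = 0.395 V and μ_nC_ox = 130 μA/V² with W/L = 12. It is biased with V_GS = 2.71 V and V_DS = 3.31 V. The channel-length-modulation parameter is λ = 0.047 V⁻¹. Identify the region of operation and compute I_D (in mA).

k_n = μ_nC_ox · (W/L) = 1.56 mA/V².
V_ov = V_GS − V_th = 2.71 − 0.395 = 2.31 V.
Since V_DS = 3.31 V ≥ V_ov = 2.31 V, the device is in saturation.
I_D = ½ k_n V_ov² (1 + λ V_DS) = 0.5 × 1.56 × 2.31² × (1 + 0.047 × 3.31) = 4.83 mA.

Saturation; I_D = 4.83 mA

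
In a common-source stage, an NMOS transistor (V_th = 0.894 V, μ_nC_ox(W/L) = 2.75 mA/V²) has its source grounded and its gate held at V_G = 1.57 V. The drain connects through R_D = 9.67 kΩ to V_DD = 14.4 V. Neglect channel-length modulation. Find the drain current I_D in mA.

V_GS = V_G = 1.57 V, so V_ov = 1.57 − 0.894 = 0.676 V.
Assume saturation: I_D = ½ k_n V_ov² = 0.5 × 2.75 × 0.676² = 0.628 mA, giving V_DS = V_DD − I_D R_D = 14.4 − 0.628 × 9.67 = 8.32 V.
V_DS = 8.32 V ≥ V_ov = 0.676 V, confirming saturation.

I_D = 0.628 mA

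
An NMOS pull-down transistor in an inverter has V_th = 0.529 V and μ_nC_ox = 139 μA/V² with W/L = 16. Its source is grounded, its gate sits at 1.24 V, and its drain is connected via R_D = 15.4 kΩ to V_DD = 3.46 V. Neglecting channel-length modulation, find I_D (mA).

V_GS = V_G = 1.24 V, so V_ov = 1.24 − 0.529 = 0.711 V.
k_n = μ_nC_ox · (W/L) = 2.224 mA/V².
Assume saturation: I_D = ½ k_n V_ov² = 0.5 × 2.224 × 0.711² = 0.562 mA, giving V_DS = V_DD − I_D R_D = 3.46 − 0.562 × 15.4 = -5.2 V.
But -5.2 V < V_ov = 0.711 V, so the device is actually in triode.
In triode I_D = k_n[V_ov V_DS − ½ V_DS²] and I_D = (V_DD − V_DS)/R_D. Equating: 17.1 V_DS² − 25.35 V_DS + 3.46 = 0, giving V_DS = 0.152 V (the root below V_ov).
I_D = (3.46 − 0.152) / 15.4 = 0.215 mA.

I_D = 0.215 mA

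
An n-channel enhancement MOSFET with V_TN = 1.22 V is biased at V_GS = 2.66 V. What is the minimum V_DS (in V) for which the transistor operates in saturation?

V_DS,sat = 1.44 V

The boundary between triode and saturation is V_DS = V_GS − V_TN = V_ov.
V_ov = 2.66 − 1.22 = 1.44 V.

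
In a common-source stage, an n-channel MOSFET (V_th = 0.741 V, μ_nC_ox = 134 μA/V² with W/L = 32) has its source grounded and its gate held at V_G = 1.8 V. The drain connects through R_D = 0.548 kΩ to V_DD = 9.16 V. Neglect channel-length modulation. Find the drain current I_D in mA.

I_D = 2.40 mA

V_GS = V_G = 1.8 V, so V_ov = 1.8 − 0.741 = 1.06 V.
k_n = μ_nC_ox · (W/L) = 4.288 mA/V².
Assume saturation: I_D = ½ k_n V_ov² = 0.5 × 4.288 × 1.06² = 2.4 mA, giving V_DS = V_DD − I_D R_D = 9.16 − 2.4 × 0.548 = 7.84 V.
V_DS = 7.84 V ≥ V_ov = 1.06 V, confirming saturation.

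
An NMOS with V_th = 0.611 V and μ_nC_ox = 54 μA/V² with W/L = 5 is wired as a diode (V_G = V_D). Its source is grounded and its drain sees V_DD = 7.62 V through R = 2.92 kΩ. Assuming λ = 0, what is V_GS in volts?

V_GS = 3.75 V

With gate tied to drain, V_GS = V_DS ≥ V_GS − V_th, so the device is in saturation.
k_n = μ_nC_ox · (W/L) = 0.27 mA/V².
KCL at the drain: ½ k_n (V_GS − V_th)² = (V_DD − V_GS)/R.
Let x = V_GS − 0.611. Then 0.394 x² + x − 7.009 = 0, giving x = 3.13 V (positive root), so V_GS = 3.75 V.
I_D = (V_DD − V_GS)/R = (7.62 − 3.75) / 2.92 = 1.33 mA.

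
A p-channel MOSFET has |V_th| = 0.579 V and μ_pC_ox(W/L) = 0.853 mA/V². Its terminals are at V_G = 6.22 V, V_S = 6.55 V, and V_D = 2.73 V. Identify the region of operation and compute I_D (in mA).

V_SG = V_S − V_G = 6.55 − 6.22 = 0.33 V; V_SD = V_S − V_D = 6.55 − 2.73 = 3.82 V.
V_SG = 0.33 V < |V_th| = 0.579 V, so the transistor is in cutoff.

Cutoff; I_D = 0 mA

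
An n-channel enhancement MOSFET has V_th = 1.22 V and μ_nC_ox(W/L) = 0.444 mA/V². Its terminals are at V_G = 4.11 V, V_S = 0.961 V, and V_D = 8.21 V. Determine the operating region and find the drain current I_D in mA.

V_GS = V_G − V_S = 4.11 − 0.961 = 3.15 V; V_DS = V_D − V_S = 8.21 − 0.961 = 7.25 V.
V_ov = V_GS − V_th = 3.15 − 1.22 = 1.93 V.
Since V_DS = 7.25 V ≥ V_ov = 1.93 V, the device is in saturation.
I_D = ½ k_n V_ov² = 0.5 × 0.444 × 1.93² = 0.826 mA.

Saturation; I_D = 0.826 mA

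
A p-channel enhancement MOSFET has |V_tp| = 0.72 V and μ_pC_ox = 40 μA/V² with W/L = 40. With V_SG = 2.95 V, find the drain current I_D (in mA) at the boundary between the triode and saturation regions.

At the boundary V_SD = V_ov = V_SG − |V_tp| = 2.95 − 0.72 = 2.23 V.
k_p = μ_pC_ox · (W/L) = 1.6 mA/V².
I_D = ½ k_p V_ov² = 0.5 × 1.6 × 2.23² = 3.98 mA.

I_D = 3.98 mA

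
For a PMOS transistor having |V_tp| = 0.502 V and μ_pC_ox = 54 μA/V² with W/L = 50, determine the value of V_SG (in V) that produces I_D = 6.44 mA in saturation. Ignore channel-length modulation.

k_p = μ_pC_ox · (W/L) = 2.7 mA/V².
In saturation I_D = ½ k_p (V_SG − |V_tp|)², so V_SG − |V_tp| = √(2 I_D / k_p) = √(2 × 6.44 / 2.7) = 2.18 V.
V_SG = 0.502 + 2.18 = 2.69 V.

V_SG = 2.69 V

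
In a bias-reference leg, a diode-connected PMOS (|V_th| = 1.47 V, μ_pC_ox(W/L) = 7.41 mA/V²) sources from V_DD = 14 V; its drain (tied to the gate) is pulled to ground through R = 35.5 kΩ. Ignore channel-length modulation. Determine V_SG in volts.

V_SG = 1.77 V

With gate tied to drain, V_SG = V_SD ≥ V_SG − |V_th|, so the device is in saturation.
KCL at the drain: ½ k_p (V_SG − |V_th|)² = (V_DD − V_SG)/R.
Let x = V_SG − 1.47. Then 132 x² + x − 12.53 = 0, giving x = 0.305 V (positive root), so V_SG = 1.77 V.
I_D = (V_DD − V_SG)/R = (14 − 1.77) / 35.5 = 0.344 mA.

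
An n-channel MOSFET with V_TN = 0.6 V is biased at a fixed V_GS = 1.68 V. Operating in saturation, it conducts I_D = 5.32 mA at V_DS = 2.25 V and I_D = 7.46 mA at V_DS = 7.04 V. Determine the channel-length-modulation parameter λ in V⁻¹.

With V_GS fixed, I_D ∝ (1 + λ V_DS) in saturation, so I_D2/I_D1 = (1 + λ V_DS2)/(1 + λ V_DS1).
7.46/5.32 = 1.402 = (1 + 7.04 λ)/(1 + 2.25 λ).
Solving: λ (I_D1 V_DS2 − I_D2 V_DS1) = I_D2 − I_D1, so λ = (7.46 − 5.32) / (5.32 × 7.04 − 7.46 × 2.25) = 2.14 / 20.7 = 0.104 V⁻¹.

λ = 0.104 V⁻¹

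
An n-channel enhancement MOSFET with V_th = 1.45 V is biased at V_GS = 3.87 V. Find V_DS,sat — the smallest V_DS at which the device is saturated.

The boundary between triode and saturation is V_DS = V_GS − V_th = V_ov.
V_ov = 3.87 − 1.45 = 2.42 V.

V_DS,sat = 2.42 V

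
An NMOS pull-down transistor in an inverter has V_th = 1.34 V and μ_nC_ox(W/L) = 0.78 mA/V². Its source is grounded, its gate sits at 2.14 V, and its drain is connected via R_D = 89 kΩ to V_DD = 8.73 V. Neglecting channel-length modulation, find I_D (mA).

I_D = 0.0961 mA

V_GS = V_G = 2.14 V, so V_ov = 2.14 − 1.34 = 0.8 V.
Assume saturation: I_D = ½ k_n V_ov² = 0.5 × 0.78 × 0.8² = 0.25 mA, giving V_DS = V_DD − I_D R_D = 8.73 − 0.25 × 89 = -13.5 V.
But -13.5 V < V_ov = 0.8 V, so the device is actually in triode.
In triode I_D = k_n[V_ov V_DS − ½ V_DS²] and I_D = (V_DD − V_DS)/R_D. Equating: 34.7 V_DS² − 56.54 V_DS + 8.73 = 0, giving V_DS = 0.173 V (the root below V_ov).
I_D = (8.73 − 0.173) / 89 = 0.0961 mA.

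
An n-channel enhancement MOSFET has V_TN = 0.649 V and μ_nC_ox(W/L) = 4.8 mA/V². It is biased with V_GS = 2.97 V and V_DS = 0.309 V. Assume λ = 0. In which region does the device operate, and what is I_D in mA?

Triode; I_D = 3.21 mA

V_ov = V_GS − V_TN = 2.97 − 0.649 = 2.32 V.
Since V_DS = 0.309 V < V_ov = 2.32 V, the device is in the triode region.
I_D = k_n [V_ov · V_DS − ½ V_DS²] = 4.8 × [2.32 × 0.309 − 0.5 × 0.309²] = 3.21 mA.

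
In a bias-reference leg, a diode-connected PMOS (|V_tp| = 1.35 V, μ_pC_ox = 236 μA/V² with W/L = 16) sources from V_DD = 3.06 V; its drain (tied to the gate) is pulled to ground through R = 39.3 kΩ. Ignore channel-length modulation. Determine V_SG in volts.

V_SG = 1.50 V

With gate tied to drain, V_SG = V_SD ≥ V_SG − |V_tp|, so the device is in saturation.
k_p = μ_pC_ox · (W/L) = 3.776 mA/V².
KCL at the drain: ½ k_p (V_SG − |V_tp|)² = (V_DD − V_SG)/R.
Let x = V_SG − 1.35. Then 74.2 x² + x − 1.71 = 0, giving x = 0.145 V (positive root), so V_SG = 1.5 V.
I_D = (V_DD − V_SG)/R = (3.06 − 1.5) / 39.3 = 0.0398 mA.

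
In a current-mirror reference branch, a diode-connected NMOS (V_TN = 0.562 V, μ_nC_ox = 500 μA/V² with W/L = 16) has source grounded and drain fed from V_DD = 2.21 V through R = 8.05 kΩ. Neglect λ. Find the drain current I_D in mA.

I_D = 0.178 mA

With gate tied to drain, V_GS = V_DS ≥ V_GS − V_TN, so the device is in saturation.
k_n = μ_nC_ox · (W/L) = 8 mA/V².
KCL at the drain: ½ k_n (V_GS − V_TN)² = (V_DD − V_GS)/R.
Let x = V_GS − 0.562. Then 32.2 x² + x − 1.648 = 0, giving x = 0.211 V (positive root), so V_GS = 0.773 V.
I_D = (V_DD − V_GS)/R = (2.21 − 0.773) / 8.05 = 0.178 mA.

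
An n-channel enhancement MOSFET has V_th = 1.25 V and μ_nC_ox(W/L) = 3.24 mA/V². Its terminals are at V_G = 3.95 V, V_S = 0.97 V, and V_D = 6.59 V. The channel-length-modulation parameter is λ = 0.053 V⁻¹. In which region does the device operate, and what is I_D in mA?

V_GS = V_G − V_S = 3.95 − 0.97 = 2.98 V; V_DS = V_D − V_S = 6.59 − 0.97 = 5.62 V.
V_ov = V_GS − V_th = 2.98 − 1.25 = 1.73 V.
Since V_DS = 5.62 V ≥ V_ov = 1.73 V, the device is in saturation.
I_D = ½ k_n V_ov² (1 + λ V_DS) = 0.5 × 3.24 × 1.73² × (1 + 0.053 × 5.62) = 6.29 mA.

Saturation; I_D = 6.29 mA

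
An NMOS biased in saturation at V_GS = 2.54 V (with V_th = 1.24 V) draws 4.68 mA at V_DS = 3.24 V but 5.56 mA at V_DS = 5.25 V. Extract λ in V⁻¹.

λ = 0.134 V⁻¹

With V_GS fixed, I_D ∝ (1 + λ V_DS) in saturation, so I_D2/I_D1 = (1 + λ V_DS2)/(1 + λ V_DS1).
5.56/4.68 = 1.188 = (1 + 5.25 λ)/(1 + 3.24 λ).
Solving: λ (I_D1 V_DS2 − I_D2 V_DS1) = I_D2 − I_D1, so λ = (5.56 − 4.68) / (4.68 × 5.25 − 5.56 × 3.24) = 0.88 / 6.56 = 0.134 V⁻¹.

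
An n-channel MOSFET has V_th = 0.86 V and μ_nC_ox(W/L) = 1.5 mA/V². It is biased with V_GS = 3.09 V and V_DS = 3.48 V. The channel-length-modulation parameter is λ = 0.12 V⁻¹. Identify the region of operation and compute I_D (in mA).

Saturation; I_D = 5.29 mA

V_ov = V_GS − V_th = 3.09 − 0.86 = 2.23 V.
Since V_DS = 3.48 V ≥ V_ov = 2.23 V, the device is in saturation.
I_D = ½ k_n V_ov² (1 + λ V_DS) = 0.5 × 1.5 × 2.23² × (1 + 0.12 × 3.48) = 5.29 mA.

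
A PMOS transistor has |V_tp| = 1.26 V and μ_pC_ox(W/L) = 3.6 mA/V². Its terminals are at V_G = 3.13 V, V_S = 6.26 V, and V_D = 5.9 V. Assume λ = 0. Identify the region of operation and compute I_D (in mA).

Triode; I_D = 2.19 mA

V_SG = V_S − V_G = 6.26 − 3.13 = 3.13 V; V_SD = V_S − V_D = 6.26 − 5.9 = 0.36 V.
V_ov = V_SG − |V_tp| = 3.13 − 1.26 = 1.87 V.
Since V_SD = 0.36 V < V_ov = 1.87 V, the device is in the triode region.
I_D = k_p [V_ov · V_SD − ½ V_SD²] = 3.6 × [1.87 × 0.36 − 0.5 × 0.36²] = 2.19 mA.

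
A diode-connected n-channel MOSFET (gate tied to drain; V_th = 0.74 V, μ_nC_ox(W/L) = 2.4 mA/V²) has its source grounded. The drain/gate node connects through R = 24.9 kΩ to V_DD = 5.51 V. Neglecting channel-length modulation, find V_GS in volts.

With gate tied to drain, V_GS = V_DS ≥ V_GS − V_th, so the device is in saturation.
KCL at the drain: ½ k_n (V_GS − V_th)² = (V_DD − V_GS)/R.
Let x = V_GS − 0.74. Then 29.9 x² + x − 4.77 = 0, giving x = 0.383 V (positive root), so V_GS = 1.12 V.
I_D = (V_DD − V_GS)/R = (5.51 − 1.12) / 24.9 = 0.176 mA.

V_GS = 1.12 V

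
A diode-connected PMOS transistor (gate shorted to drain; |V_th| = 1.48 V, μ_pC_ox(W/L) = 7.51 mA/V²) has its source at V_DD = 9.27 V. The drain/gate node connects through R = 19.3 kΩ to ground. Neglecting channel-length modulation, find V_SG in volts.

V_SG = 1.80 V

With gate tied to drain, V_SG = V_SD ≥ V_SG − |V_th|, so the device is in saturation.
KCL at the drain: ½ k_p (V_SG − |V_th|)² = (V_DD − V_SG)/R.
Let x = V_SG − 1.48. Then 72.5 x² + x − 7.79 = 0, giving x = 0.321 V (positive root), so V_SG = 1.8 V.
I_D = (V_DD − V_SG)/R = (9.27 − 1.8) / 19.3 = 0.387 mA.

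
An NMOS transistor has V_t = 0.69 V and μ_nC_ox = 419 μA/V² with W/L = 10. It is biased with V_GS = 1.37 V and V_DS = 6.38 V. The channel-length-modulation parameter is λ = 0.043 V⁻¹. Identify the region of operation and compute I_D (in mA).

Saturation; I_D = 1.23 mA

k_n = μ_nC_ox · (W/L) = 4.19 mA/V².
V_ov = V_GS − V_t = 1.37 − 0.69 = 0.68 V.
Since V_DS = 6.38 V ≥ V_ov = 0.68 V, the device is in saturation.
I_D = ½ k_n V_ov² (1 + λ V_DS) = 0.5 × 4.19 × 0.68² × (1 + 0.043 × 6.38) = 1.23 mA.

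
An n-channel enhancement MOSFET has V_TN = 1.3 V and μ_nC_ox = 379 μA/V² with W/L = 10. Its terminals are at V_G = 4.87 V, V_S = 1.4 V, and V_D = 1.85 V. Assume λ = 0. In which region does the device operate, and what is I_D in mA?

Triode; I_D = 3.32 mA

V_GS = V_G − V_S = 4.87 − 1.4 = 3.47 V; V_DS = V_D − V_S = 1.85 − 1.4 = 0.45 V.
k_n = μ_nC_ox · (W/L) = 3.79 mA/V².
V_ov = V_GS − V_TN = 3.47 − 1.3 = 2.17 V.
Since V_DS = 0.45 V < V_ov = 2.17 V, the device is in the triode region.
I_D = k_n [V_ov · V_DS − ½ V_DS²] = 3.79 × [2.17 × 0.45 − 0.5 × 0.45²] = 3.32 mA.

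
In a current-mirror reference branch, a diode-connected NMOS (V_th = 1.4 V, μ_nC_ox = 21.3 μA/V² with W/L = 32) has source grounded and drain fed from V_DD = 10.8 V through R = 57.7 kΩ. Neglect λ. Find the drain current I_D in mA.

I_D = 0.151 mA

With gate tied to drain, V_GS = V_DS ≥ V_GS − V_th, so the device is in saturation.
k_n = μ_nC_ox · (W/L) = 0.6816 mA/V².
KCL at the drain: ½ k_n (V_GS − V_th)² = (V_DD − V_GS)/R.
Let x = V_GS − 1.4. Then 19.7 x² + x − 9.4 = 0, giving x = 0.666 V (positive root), so V_GS = 2.07 V.
I_D = (V_DD − V_GS)/R = (10.8 − 2.07) / 57.7 = 0.151 mA.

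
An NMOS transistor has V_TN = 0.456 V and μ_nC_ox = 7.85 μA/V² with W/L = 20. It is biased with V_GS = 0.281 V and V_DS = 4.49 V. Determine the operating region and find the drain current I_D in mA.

Cutoff; I_D = 0 mA

V_GS = 0.281 V < V_TN = 0.456 V, so the transistor is in cutoff.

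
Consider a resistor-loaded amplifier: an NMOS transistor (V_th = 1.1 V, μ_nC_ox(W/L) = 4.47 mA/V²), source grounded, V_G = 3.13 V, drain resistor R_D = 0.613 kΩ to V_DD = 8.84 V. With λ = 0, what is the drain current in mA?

I_D = 9.21 mA

V_GS = V_G = 3.13 V, so V_ov = 3.13 − 1.1 = 2.03 V.
Assume saturation: I_D = ½ k_n V_ov² = 0.5 × 4.47 × 2.03² = 9.21 mA, giving V_DS = V_DD − I_D R_D = 8.84 − 9.21 × 0.613 = 3.19 V.
V_DS = 3.19 V ≥ V_ov = 2.03 V, confirming saturation.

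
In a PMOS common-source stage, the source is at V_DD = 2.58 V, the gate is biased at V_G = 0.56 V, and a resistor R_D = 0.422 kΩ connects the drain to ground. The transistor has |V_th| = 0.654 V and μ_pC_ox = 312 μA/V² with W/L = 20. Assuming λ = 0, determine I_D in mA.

V_SG = V_DD − V_G = 2.58 − 0.56 = 2.02 V, so V_ov = 2.02 − 0.654 = 1.37 V.
k_p = μ_pC_ox · (W/L) = 6.24 mA/V².
Assume saturation: I_D = ½ k_p V_ov² = 0.5 × 6.24 × 1.37² = 5.82 mA, giving V_SD = V_DD − I_D R_D = 2.58 − 5.82 × 0.422 = 0.123 V.
But 0.123 V < V_ov = 1.37 V, so the device is actually in triode.
In triode I_D = k_p[V_ov V_SD − ½ V_SD²] and I_D = (V_DD − V_SD)/R_D. Equating: 1.32 V_SD² − 4.597 V_SD + 2.58 = 0, giving V_SD = 0.703 V (the root below V_ov).
I_D = (2.58 − 0.703) / 0.422 = 4.45 mA.

I_D = 4.45 mA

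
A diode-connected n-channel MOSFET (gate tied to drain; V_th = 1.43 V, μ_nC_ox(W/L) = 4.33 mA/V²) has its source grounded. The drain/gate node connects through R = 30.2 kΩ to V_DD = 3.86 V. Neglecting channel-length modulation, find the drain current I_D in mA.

I_D = 0.0743 mA

With gate tied to drain, V_GS = V_DS ≥ V_GS − V_th, so the device is in saturation.
KCL at the drain: ½ k_n (V_GS − V_th)² = (V_DD − V_GS)/R.
Let x = V_GS − 1.43. Then 65.4 x² + x − 2.43 = 0, giving x = 0.185 V (positive root), so V_GS = 1.62 V.
I_D = (V_DD − V_GS)/R = (3.86 − 1.62) / 30.2 = 0.0743 mA.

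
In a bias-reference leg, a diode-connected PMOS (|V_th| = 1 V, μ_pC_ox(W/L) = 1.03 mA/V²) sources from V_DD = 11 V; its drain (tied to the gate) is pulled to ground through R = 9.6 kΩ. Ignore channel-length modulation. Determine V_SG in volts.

V_SG = 2.32 V

With gate tied to drain, V_SG = V_SD ≥ V_SG − |V_th|, so the device is in saturation.
KCL at the drain: ½ k_p (V_SG − |V_th|)² = (V_DD − V_SG)/R.
Let x = V_SG − 1. Then 4.94 x² + x − 10 = 0, giving x = 1.32 V (positive root), so V_SG = 2.32 V.
I_D = (V_DD − V_SG)/R = (11 − 2.32) / 9.6 = 0.904 mA.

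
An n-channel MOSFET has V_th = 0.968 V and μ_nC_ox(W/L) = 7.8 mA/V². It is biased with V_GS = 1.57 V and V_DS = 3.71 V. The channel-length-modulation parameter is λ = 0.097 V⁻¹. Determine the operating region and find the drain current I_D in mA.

Saturation; I_D = 1.92 mA

V_ov = V_GS − V_th = 1.57 − 0.968 = 0.602 V.
Since V_DS = 3.71 V ≥ V_ov = 0.602 V, the device is in saturation.
I_D = ½ k_n V_ov² (1 + λ V_DS) = 0.5 × 7.8 × 0.602² × (1 + 0.097 × 3.71) = 1.92 mA.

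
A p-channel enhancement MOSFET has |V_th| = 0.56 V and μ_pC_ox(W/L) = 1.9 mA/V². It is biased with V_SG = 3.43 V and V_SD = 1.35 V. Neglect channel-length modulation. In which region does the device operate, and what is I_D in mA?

V_ov = V_SG − |V_th| = 3.43 − 0.56 = 2.87 V.
Since V_SD = 1.35 V < V_ov = 2.87 V, the device is in the triode region.
I_D = k_p [V_ov · V_SD − ½ V_SD²] = 1.9 × [2.87 × 1.35 − 0.5 × 1.35²] = 5.63 mA.

Triode; I_D = 5.63 mA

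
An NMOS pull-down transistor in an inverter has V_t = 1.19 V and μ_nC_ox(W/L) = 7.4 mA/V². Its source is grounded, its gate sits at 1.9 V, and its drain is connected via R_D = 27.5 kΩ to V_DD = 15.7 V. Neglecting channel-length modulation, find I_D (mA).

I_D = 0.567 mA

V_GS = V_G = 1.9 V, so V_ov = 1.9 − 1.19 = 0.71 V.
Assume saturation: I_D = ½ k_n V_ov² = 0.5 × 7.4 × 0.71² = 1.87 mA, giving V_DS = V_DD − I_D R_D = 15.7 − 1.87 × 27.5 = -35.6 V.
But -35.6 V < V_ov = 0.71 V, so the device is actually in triode.
In triode I_D = k_n[V_ov V_DS − ½ V_DS²] and I_D = (V_DD − V_DS)/R_D. Equating: 102 V_DS² − 145.5 V_DS + 15.7 = 0, giving V_DS = 0.118 V (the root below V_ov).
I_D = (15.7 − 0.118) / 27.5 = 0.567 mA.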